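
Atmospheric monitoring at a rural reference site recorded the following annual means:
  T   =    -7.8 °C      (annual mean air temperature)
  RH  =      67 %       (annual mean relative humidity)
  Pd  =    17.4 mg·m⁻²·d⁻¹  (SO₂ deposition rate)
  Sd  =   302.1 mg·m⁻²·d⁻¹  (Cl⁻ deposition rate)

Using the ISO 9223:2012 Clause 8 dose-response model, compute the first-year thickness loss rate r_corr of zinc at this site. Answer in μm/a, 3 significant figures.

r_corr = 0.902 μm/a

zinc: f(T) = +0.038·(T−10) [T≤10 °C] = -0.6764
  sulphur-dioxide contribution → 0.5025 μm/a
  chloride contribution → 0.3995 μm/a
  ⇒ r_corr(zinc) = 0.9021 μm/a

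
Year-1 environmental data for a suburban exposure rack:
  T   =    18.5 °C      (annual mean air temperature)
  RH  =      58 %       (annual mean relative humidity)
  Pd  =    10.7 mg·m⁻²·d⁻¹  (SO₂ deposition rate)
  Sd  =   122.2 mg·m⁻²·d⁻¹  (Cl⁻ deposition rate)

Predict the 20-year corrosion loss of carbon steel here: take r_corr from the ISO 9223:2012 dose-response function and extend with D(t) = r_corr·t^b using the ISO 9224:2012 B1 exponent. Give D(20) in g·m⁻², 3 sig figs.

D(20) = 1.53e+03 g·m⁻²

carbon steel: temperature factor f = -0.054·(8.5) = -0.4590
  SO₂ term: 1.77·10.7^0.52·exp(0.02·58-0.4590) = 12.24
  Sd branch = 0.102·Sd^0.62·e^(0.033·RH+0.04·T) = 28.52 μm/a
  r_corr = 12.24 + 28.52 = 40.76 μm/a
Power-law: D(20) = r_corr · 20^0.523
  D(20) = 40.76 × 20^0.523 = 40.76 × 4.791 = 195.3 μm
  Mass loss = 195.3 μm × 7.85 g/cm³ = 1533 g·m⁻²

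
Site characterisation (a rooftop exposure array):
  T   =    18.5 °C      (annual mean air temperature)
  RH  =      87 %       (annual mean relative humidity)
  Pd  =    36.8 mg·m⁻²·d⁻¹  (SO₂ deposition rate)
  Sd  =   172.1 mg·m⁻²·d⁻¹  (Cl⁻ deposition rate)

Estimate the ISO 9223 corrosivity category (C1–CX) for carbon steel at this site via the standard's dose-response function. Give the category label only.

carbon steel: T>10 °C ⇒ hinge -0.054·(18.5−10) = -0.4590
  Pd branch = 1.77·Pd^0.52·e^(0.02·RH+f) = 41.55 μm/a
  Cl⁻ term: 0.102·172.1^0.62·exp(0.033·87+0.04·18.5) = 91.84
  r_corr = 41.55 + 91.84 = 133.4 μm/a
ISO 9223 Table 2 (carbon steel): 80 < 133 ≤ 200 μm/a ⇒ C5

C5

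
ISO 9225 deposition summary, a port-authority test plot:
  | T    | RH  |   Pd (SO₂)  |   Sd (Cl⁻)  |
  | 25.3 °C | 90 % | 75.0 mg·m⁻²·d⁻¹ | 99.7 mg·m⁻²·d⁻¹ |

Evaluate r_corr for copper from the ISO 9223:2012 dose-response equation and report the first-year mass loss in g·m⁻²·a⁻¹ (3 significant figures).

copper: temperature factor f = -0.080·(15.3) = -1.2240
  SO₂ term: 0.0053·75.0^0.26·exp(0.059·90-1.2240) = 0.969
  Sd branch = 0.01025·Sd^0.27·e^(0.036·RH+0.049·T) = 3.132 μm/a
  sum: 0.969 + 3.132 → r_corr = 4.101 μm/a
Convert to mass loss: 4.101 μm/a × 8.96 g/cm³ = 36.75 g·m⁻²·a⁻¹

r_corr = 36.7 g·m⁻²·a⁻¹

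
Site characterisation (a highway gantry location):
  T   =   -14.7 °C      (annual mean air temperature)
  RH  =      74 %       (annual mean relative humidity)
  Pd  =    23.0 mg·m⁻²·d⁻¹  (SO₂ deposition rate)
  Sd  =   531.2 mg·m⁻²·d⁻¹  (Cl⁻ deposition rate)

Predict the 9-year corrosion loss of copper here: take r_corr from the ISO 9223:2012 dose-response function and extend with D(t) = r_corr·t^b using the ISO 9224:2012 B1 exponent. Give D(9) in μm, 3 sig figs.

copper: f(T) = +0.126·(T−10) [T≤10 °C] = -3.1122
  sulphur-dioxide contribution → 0.04196 μm/a
  chloride contribution → 0.3897 μm/a
  ⇒ r_corr(copper) = 0.4316 μm/a
Power-law: D(9) = r_corr · 9^0.667
  D(9) = 0.4316 × 9^0.667 = 0.4316 × 4.33 = 1.869 μm

D(9) = 1.87 μm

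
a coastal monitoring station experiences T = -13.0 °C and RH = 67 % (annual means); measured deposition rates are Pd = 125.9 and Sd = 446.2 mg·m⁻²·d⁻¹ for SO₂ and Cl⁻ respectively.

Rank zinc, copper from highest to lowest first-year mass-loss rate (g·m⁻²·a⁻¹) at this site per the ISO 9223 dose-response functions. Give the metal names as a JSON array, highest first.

["zinc", "copper"]

zinc: temperature factor f = +0.038·(-23.0) = -0.8740
  Pd branch = 0.0129·Pd^0.44·e^(0.046·RH+f) = 0.9852 μm/a
  Sd branch = 0.0175·Sd^0.57·e^(0.008·RH+0.085·T) = 0.3207 μm/a
  r_corr = 0.9852 + 0.3207 = 1.306 μm/a
  mass loss = 1.306 μm/a × 7.14 g/cm³ = 9.324 g·m⁻²·a⁻¹
copper: T≤10 °C ⇒ hinge +0.126·(-13.0−10) = -2.8980
  Pd branch = 0.0053·Pd^0.26·e^(0.059·RH+f) = 0.05351 μm/a
  Cl⁻ term: 0.01025·446.2^0.27·exp(0.036·67+0.049·-13.0) = 0.314
  sum: 0.05351 + 0.314 → r_corr = 0.3675 μm/a
  mass loss = 0.3675 μm/a × 8.96 g/cm³ = 3.293 g·m⁻²·a⁻¹
Ordering by g·m⁻²·a⁻¹: zinc (9.32) > copper (3.29)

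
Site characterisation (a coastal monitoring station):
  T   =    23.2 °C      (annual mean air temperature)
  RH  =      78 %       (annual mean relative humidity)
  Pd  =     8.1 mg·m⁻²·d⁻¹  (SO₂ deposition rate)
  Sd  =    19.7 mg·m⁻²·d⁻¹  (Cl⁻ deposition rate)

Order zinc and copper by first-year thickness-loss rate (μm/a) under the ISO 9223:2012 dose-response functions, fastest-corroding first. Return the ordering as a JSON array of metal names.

["zinc", "copper"]

zinc: temperature factor f = -0.071·(13.2) = -0.9372
  Pd branch = 0.0129·Pd^0.44·e^(0.046·RH+f) = 0.4587 μm/a
  Sd branch = 0.0175·Sd^0.57·e^(0.008·RH+0.085·T) = 1.283 μm/a
  r_corr = 0.4587 + 1.283 = 1.742 μm/a
copper: temperature factor f = -0.080·(13.2) = -1.0560
  SO₂ term: 0.0053·8.1^0.26·exp(0.059·78-1.0560) = 0.3166
  Cl⁻ term: 0.01025·19.7^0.27·exp(0.036·78+0.049·23.2) = 1.184
  r_corr = 0.3166 + 1.184 = 1.501 μm/a
Ordering by μm/a: zinc (1.74) > copper (1.5)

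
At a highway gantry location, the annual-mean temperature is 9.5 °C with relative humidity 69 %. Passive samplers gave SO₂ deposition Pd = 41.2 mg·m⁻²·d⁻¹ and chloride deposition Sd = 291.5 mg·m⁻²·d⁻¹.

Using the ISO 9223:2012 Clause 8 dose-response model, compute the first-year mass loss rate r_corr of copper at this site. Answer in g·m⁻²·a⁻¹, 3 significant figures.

copper: f(T) = +0.126·(T−10) [T≤10 °C] = -0.0630
  SO₂ term: 0.0053·41.2^0.26·exp(0.059·69-0.0630) = 0.767
  Sd branch = 0.01025·Sd^0.27·e^(0.036·RH+0.049·T) = 0.906 μm/a
  r_corr = 0.767 + 0.906 = 1.673 μm/a
Convert to mass loss: 1.673 μm/a × 8.96 g/cm³ = 14.99 g·m⁻²·a⁻¹

r_corr = 15.0 g·m⁻²·a⁻¹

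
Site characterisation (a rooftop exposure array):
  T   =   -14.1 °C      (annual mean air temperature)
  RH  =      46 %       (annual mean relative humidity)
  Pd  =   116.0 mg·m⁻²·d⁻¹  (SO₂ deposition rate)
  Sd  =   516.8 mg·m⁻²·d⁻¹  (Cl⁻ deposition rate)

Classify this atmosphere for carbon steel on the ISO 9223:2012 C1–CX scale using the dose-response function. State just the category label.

C2

carbon steel: temperature factor f = +0.150·(-24.1) = -3.6150
  sulphur-dioxide contribution → 1.416 μm/a
  chloride contribution → 12.74 μm/a
  ⇒ r_corr(carbon steel) = 14.16 μm/a
ISO 9223 Table 2 (carbon steel): 1.3 < 14.2 ≤ 25 μm/a ⇒ C2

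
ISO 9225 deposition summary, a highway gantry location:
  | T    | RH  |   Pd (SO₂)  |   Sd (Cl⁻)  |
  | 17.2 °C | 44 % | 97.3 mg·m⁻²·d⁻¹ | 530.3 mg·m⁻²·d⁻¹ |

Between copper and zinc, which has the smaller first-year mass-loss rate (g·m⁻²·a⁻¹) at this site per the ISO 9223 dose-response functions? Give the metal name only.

copper: T>10 °C ⇒ hinge -0.080·(17.2−10) = -0.5760
  Pd branch = 0.0053·Pd^0.26·e^(0.059·RH+f) = 0.1314 μm/a
  Cl⁻ term: 0.01025·530.3^0.27·exp(0.036·44+0.049·17.2) = 0.6314
  sum: 0.1314 + 0.6314 → r_corr = 0.7627 μm/a
  mass loss = 0.7627 μm/a × 8.96 g/cm³ = 6.834 g·m⁻²·a⁻¹
zinc: temperature factor f = -0.071·(7.2) = -0.5112
  Pd branch = 0.0129·Pd^0.44·e^(0.046·RH+f) = 0.4389 μm/a
  Sd branch = 0.0175·Sd^0.57·e^(0.008·RH+0.085·T) = 3.836 μm/a
  r_corr = 0.4389 + 3.836 = 4.274 μm/a
  mass loss = 4.274 μm/a × 7.14 g/cm³ = 30.52 g·m⁻²·a⁻¹
Ordering by g·m⁻²·a⁻¹: zinc (30.5) > copper (6.83)

copper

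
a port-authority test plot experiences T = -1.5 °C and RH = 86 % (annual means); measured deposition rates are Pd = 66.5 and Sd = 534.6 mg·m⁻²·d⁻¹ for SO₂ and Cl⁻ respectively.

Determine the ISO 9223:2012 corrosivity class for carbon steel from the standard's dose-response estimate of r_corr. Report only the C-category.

carbon steel: T≤10 °C ⇒ hinge +0.150·(-1.5−10) = -1.7250
  sulphur-dioxide contribution → 15.62 μm/a
  chloride contribution → 80.62 μm/a
  ⇒ r_corr(carbon steel) = 96.24 μm/a
ISO 9223 Table 2 (carbon steel): 80 < 96.2 ≤ 200 μm/a ⇒ C5

C5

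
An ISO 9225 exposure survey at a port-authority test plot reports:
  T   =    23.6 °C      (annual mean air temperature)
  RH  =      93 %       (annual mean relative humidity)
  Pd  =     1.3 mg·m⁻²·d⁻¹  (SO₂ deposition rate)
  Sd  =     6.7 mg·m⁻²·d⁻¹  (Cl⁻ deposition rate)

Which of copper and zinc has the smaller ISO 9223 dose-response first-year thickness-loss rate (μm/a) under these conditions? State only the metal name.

copper: T>10 °C ⇒ hinge -0.080·(23.6−10) = -1.0880
  Pd branch = 0.0053·Pd^0.26·e^(0.059·RH+f) = 0.4617 μm/a
  Cl⁻ term: 0.01025·6.7^0.27·exp(0.036·93+0.049·23.6) = 1.549
  sum: 0.4617 + 1.549 → r_corr = 2.011 μm/a
zinc: T>10 °C ⇒ hinge -0.071·(23.6−10) = -0.9656
  Pd branch = 0.0129·Pd^0.44·e^(0.046·RH+f) = 0.3974 μm/a
  Sd branch = 0.0175·Sd^0.57·e^(0.008·RH+0.085·T) = 0.8095 μm/a
  sum: 0.3974 + 0.8095 → r_corr = 1.207 μm/a
Ordering by μm/a: copper (2.01) > zinc (1.21)

zinc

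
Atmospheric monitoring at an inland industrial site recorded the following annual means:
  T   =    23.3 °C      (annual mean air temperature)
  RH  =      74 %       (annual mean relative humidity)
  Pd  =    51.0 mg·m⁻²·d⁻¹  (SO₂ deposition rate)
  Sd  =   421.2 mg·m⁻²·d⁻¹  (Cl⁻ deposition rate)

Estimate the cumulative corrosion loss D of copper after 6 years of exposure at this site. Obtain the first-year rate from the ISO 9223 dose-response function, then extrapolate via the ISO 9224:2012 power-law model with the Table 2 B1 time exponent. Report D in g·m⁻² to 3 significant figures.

D(6) = 81.6 g·m⁻²

copper: f(T) = -0.080·(T−10) [T>10 °C] = -1.0640
  sulphur-dioxide contribution → 0.4002 μm/a
  chloride contribution → 2.356 μm/a
  ⇒ r_corr(copper) = 2.756 μm/a
Long-term exponent b (ISO 9224 Table 2, B1) = 0.667
  D(6) = 2.756 × 6^0.667 = 2.756 × 3.304 = 9.105 μm
  Mass loss = 9.105 μm × 8.96 g/cm³ = 81.58 g·m⁻²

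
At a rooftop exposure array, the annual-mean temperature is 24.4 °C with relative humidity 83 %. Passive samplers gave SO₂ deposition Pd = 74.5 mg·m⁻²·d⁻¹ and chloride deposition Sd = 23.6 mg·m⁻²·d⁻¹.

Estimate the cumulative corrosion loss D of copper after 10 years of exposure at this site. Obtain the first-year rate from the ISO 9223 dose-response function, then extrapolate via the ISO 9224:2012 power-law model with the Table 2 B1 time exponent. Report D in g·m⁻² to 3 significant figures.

copper: f(T) = -0.080·(T−10) [T>10 °C] = -1.1520
  Pd branch = 0.0053·Pd^0.26·e^(0.059·RH+f) = 0.6878 μm/a
  Cl⁻ term: 0.01025·23.6^0.27·exp(0.036·83+0.049·24.4) = 1.579
  sum: 0.6878 + 1.579 → r_corr = 2.267 μm/a
ISO 9224: D(t) = r_corr · t^b with b = 0.667 (copper, B1)
  D(10) = 2.267 × 10^0.667 = 2.267 × 4.645 = 10.53 μm
  Mass loss = 10.53 μm × 8.96 g/cm³ = 94.34 g·m⁻²

D(10) = 94.3 g·m⁻²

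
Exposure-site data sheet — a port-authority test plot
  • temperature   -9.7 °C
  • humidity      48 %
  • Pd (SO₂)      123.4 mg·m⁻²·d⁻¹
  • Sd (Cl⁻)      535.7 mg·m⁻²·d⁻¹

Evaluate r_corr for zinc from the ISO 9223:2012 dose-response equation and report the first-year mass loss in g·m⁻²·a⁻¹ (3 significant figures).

r_corr = 6.19 g·m⁻²·a⁻¹

zinc: f(T) = +0.038·(T−10) [T≤10 °C] = -0.7486
  sulphur-dioxide contribution → 0.4619 μm/a
  chloride contribution → 0.4048 μm/a
  total first-year rate 0.8667 μm/a
Convert to mass loss: 0.8667 μm/a × 7.14 g/cm³ = 6.188 g·m⁻²·a⁻¹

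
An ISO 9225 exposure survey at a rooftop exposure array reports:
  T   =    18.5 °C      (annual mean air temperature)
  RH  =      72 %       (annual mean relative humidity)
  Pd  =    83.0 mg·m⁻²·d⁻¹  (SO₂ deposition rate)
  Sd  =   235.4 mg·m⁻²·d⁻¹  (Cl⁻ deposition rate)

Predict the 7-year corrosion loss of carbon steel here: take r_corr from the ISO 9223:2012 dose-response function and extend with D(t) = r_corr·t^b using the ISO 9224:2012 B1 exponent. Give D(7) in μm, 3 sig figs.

D(7) = 318 μm

carbon steel: temperature factor f = -0.054·(8.5) = -0.4590
  Pd branch = 1.77·Pd^0.52·e^(0.02·RH+f) = 46.98 μm/a
  Sd branch = 0.102·Sd^0.62·e^(0.033·RH+0.04·T) = 67.98 μm/a
  sum: 46.98 + 67.98 → r_corr = 115 μm/a
Power-law: D(7) = r_corr · 7^0.523
  D(7) = 115 × 7^0.523 = 115 × 2.767 = 318.1 μm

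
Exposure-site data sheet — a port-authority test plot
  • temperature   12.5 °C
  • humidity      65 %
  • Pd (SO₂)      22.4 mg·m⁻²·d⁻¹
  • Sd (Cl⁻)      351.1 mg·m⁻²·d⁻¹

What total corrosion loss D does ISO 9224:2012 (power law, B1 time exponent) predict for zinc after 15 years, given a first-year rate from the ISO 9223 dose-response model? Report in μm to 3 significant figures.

zinc: f(T) = -0.071·(T−10) [T>10 °C] = -0.1775
  sulphur-dioxide contribution → 0.8436 μm/a
  chloride contribution → 2.405 μm/a
  total first-year rate 3.249 μm/a
Long-term exponent b (ISO 9224 Table 2, B1) = 0.813
  D(15) = 3.249 × 15^0.813 = 3.249 × 9.04 = 29.37 μm

D(15) = 29.4 μm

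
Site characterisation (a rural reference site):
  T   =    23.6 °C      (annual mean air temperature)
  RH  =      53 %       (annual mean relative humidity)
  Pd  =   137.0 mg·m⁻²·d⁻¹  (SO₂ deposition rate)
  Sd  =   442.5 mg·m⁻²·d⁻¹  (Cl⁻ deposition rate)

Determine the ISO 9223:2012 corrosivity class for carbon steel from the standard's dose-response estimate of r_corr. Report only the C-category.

carbon steel: temperature factor f = -0.054·(13.6) = -0.7344
  Pd branch = 1.77·Pd^0.52·e^(0.02·RH+f) = 31.66 μm/a
  Cl⁻ term: 0.102·442.5^0.62·exp(0.033·53+0.04·23.6) = 65.86
  sum: 31.66 + 65.86 → r_corr = 97.52 μm/a
ISO 9223 Table 2 (carbon steel): 80 < 97.5 ≤ 200 μm/a ⇒ C5

C5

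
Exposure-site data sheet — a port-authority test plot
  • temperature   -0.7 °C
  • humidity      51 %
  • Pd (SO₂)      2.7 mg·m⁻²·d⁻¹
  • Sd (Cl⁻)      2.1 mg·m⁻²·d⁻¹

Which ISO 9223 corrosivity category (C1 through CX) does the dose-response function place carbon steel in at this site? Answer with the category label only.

carbon steel: T≤10 °C ⇒ hinge +0.150·(-0.7−10) = -1.6050
  Pd branch = 1.77·Pd^0.52·e^(0.02·RH+f) = 1.653 μm/a
  Sd branch = 0.102·Sd^0.62·e^(0.033·RH+0.04·T) = 0.8455 μm/a
  sum: 1.653 + 0.8455 → r_corr = 2.498 μm/a
Category bounds: 1.3…25 μm/a bracket r_corr ⇒ C2

C2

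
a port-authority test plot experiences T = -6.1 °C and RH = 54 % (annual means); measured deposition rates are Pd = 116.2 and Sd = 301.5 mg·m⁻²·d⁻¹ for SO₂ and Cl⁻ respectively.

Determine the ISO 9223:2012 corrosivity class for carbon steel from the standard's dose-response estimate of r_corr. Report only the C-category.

C2

carbon steel: f(T) = +0.150·(T−10) [T≤10 °C] = -2.4150
  SO₂ term: 1.77·116.2^0.52·exp(0.02·54-2.4150) = 5.522
  Sd branch = 0.102·Sd^0.62·e^(0.033·RH+0.04·T) = 16.36 μm/a
  sum: 5.522 + 16.36 → r_corr = 21.88 μm/a
ISO 9223 Table 2 (carbon steel): 1.3 < 21.9 ≤ 25 μm/a ⇒ C2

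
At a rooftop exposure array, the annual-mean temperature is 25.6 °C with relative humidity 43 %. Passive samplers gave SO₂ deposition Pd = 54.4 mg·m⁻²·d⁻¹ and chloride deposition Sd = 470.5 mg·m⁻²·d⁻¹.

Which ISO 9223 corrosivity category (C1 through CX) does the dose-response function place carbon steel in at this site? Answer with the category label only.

carbon steel: temperature factor f = -0.054·(15.6) = -0.8424
  Pd branch = 1.77·Pd^0.52·e^(0.02·RH+f) = 14.39 μm/a
  Sd branch = 0.102·Sd^0.62·e^(0.033·RH+0.04·T) = 53.28 μm/a
  sum: 14.39 + 53.28 → r_corr = 67.67 μm/a
Category bounds: 50…80 μm/a bracket r_corr ⇒ C4

C4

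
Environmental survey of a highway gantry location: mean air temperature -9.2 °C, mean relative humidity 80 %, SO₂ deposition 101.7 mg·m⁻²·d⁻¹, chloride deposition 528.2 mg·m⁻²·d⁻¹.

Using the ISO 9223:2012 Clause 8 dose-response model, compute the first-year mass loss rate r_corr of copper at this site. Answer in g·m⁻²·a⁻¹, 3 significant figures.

r_corr = 7.24 g·m⁻²·a⁻¹

copper: temperature factor f = +0.126·(-19.2) = -2.4192
  SO₂ term: 0.0053·101.7^0.26·exp(0.059·80-2.4192) = 0.176
  Cl⁻ term: 0.01025·528.2^0.27·exp(0.036·80+0.049·-9.2) = 0.6322
  r_corr = 0.176 + 0.6322 = 0.8082 μm/a
Convert to mass loss: 0.8082 μm/a × 8.96 g/cm³ = 7.241 g·m⁻²·a⁻¹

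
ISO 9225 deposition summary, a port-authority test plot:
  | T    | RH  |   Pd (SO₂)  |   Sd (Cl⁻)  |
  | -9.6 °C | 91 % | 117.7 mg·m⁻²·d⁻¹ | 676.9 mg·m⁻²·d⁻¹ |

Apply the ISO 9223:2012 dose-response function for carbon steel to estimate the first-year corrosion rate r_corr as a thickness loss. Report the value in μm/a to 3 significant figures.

r_corr = 86.5 μm/a

carbon steel: f(T) = +0.150·(T−10) [T≤10 °C] = -2.9400
  SO₂ term: 1.77·117.7^0.52·exp(0.02·91-2.9400) = 6.892
  Cl⁻ term: 0.102·676.9^0.62·exp(0.033·91+0.04·-9.6) = 79.61
  sum: 6.892 + 79.61 → r_corr = 86.5 μm/a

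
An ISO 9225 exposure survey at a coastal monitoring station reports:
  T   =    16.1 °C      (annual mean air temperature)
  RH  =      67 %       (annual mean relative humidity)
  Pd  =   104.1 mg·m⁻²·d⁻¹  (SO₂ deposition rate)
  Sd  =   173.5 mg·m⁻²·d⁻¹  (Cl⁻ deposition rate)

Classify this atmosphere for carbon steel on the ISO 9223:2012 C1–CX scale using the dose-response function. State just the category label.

C5

carbon steel: f(T) = -0.054·(T−10) [T>10 °C] = -0.3294
  Pd branch = 1.77·Pd^0.52·e^(0.02·RH+f) = 54.44 μm/a
  Cl⁻ term: 0.102·173.5^0.62·exp(0.033·67+0.04·16.1) = 43.34
  r_corr = 54.44 + 43.34 = 97.78 μm/a
ISO 9223 Table 2 (carbon steel): 80 < 97.8 ≤ 200 μm/a ⇒ C5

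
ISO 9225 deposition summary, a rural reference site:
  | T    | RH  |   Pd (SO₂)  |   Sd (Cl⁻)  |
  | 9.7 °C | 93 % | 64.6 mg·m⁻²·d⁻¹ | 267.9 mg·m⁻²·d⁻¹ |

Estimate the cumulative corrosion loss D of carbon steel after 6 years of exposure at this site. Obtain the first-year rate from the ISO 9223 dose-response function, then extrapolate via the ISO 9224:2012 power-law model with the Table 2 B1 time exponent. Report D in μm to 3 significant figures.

D(6) = 507 μm

carbon steel: f(T) = +0.150·(T−10) [T≤10 °C] = -0.0450
  Pd branch = 1.77·Pd^0.52·e^(0.02·RH+f) = 94.96 μm/a
  Sd branch = 0.102·Sd^0.62·e^(0.033·RH+0.04·T) = 103.6 μm/a
  r_corr = 94.96 + 103.6 = 198.5 μm/a
ISO 9224: D(t) = r_corr · t^b with b = 0.523 (carbon steel, B1)
  D(6) = 198.5 × 6^0.523 = 198.5 × 2.553 = 506.8 μm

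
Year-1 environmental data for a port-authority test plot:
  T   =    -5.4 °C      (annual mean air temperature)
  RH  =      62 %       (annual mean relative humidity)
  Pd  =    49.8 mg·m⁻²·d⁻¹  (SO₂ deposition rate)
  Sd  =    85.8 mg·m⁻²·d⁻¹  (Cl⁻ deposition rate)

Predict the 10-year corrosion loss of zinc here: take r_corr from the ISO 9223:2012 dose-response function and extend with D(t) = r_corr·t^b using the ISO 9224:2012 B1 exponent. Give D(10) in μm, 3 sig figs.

zinc: f(T) = +0.038·(T−10) [T≤10 °C] = -0.5852
  SO₂ term: 0.0129·49.8^0.44·exp(0.046·62-0.5852) = 0.6948
  Cl⁻ term: 0.0175·85.8^0.57·exp(0.008·62+0.085·-5.4) = 0.2297
  r_corr = 0.6948 + 0.2297 = 0.9245 μm/a
Long-term exponent b (ISO 9224 Table 2, B1) = 0.813
  D(10) = 0.9245 × 10^0.813 = 0.9245 × 6.501 = 6.01 μm

D(10) = 6.01 μm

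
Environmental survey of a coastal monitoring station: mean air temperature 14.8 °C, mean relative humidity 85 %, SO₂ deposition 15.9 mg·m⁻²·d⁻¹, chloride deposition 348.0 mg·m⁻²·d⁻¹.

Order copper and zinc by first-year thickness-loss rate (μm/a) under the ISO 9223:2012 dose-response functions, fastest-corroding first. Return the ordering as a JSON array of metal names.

["zinc", "copper"]

copper: T>10 °C ⇒ hinge -0.080·(14.8−10) = -0.3840
  Pd branch = 0.0053·Pd^0.26·e^(0.059·RH+f) = 1.116 μm/a
  Cl⁻ term: 0.01025·348.0^0.27·exp(0.036·85+0.049·14.8) = 2.192
  sum: 1.116 + 2.192 → r_corr = 3.309 μm/a
zinc: T>10 °C ⇒ hinge -0.071·(14.8−10) = -0.3408
  SO₂ term: 0.0129·15.9^0.44·exp(0.046·85-0.3408) = 1.546
  Sd branch = 0.0175·Sd^0.57·e^(0.008·RH+0.085·T) = 3.415 μm/a
  sum: 1.546 + 3.415 → r_corr = 4.961 μm/a
Ordering by μm/a: zinc (4.96) > copper (3.31)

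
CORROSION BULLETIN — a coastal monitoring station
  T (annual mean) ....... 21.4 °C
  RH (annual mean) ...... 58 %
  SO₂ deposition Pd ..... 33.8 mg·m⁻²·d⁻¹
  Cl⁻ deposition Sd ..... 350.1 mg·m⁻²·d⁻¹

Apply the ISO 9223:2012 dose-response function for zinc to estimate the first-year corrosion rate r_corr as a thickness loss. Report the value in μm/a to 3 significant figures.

r_corr = 5.23 μm/a

zinc: T>10 °C ⇒ hinge -0.071·(21.4−10) = -0.8094
  SO₂ term: 0.0129·33.8^0.44·exp(0.046·58-0.8094) = 0.3895
  Cl⁻ term: 0.0175·350.1^0.57·exp(0.008·58+0.085·21.4) = 4.839
  r_corr = 0.3895 + 4.839 = 5.228 μm/a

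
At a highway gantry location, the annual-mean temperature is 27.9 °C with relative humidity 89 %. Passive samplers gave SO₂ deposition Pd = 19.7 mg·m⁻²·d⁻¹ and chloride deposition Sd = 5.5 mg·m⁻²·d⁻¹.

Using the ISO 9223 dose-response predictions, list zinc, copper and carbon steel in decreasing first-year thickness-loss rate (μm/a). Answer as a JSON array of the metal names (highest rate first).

["carbon steel", "copper", "zinc"]

zinc: f(T) = -0.071·(T−10) [T>10 °C] = -1.2709
  sulphur-dioxide contribution → 0.8058 μm/a
  chloride contribution → 1.01 μm/a
  total first-year rate 1.815 μm/a
copper: T>10 °C ⇒ hinge -0.080·(27.9−10) = -1.4320
  sulphur-dioxide contribution → 0.5241 μm/a
  chloride contribution → 1.57 μm/a
  ⇒ r_corr(copper) = 2.094 μm/a
carbon steel: T>10 °C ⇒ hinge -0.054·(27.9−10) = -0.9666
  sulphur-dioxide contribution → 18.81 μm/a
  chloride contribution → 16.9 μm/a
  total first-year rate 35.71 μm/a
Ordering by μm/a: carbon steel (35.7) > copper (2.09) > zinc (1.82)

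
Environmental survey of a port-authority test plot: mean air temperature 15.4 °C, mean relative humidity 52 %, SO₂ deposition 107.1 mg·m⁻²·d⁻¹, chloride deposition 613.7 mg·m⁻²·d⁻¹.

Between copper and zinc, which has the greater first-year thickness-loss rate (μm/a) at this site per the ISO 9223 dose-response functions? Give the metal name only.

zinc

copper: f(T) = -0.080·(T−10) [T>10 °C] = -0.4320
  SO₂ term: 0.0053·107.1^0.26·exp(0.059·52-0.4320) = 0.2494
  Sd branch = 0.01025·Sd^0.27·e^(0.036·RH+0.049·T) = 0.802 μm/a
  r_corr = 0.2494 + 0.802 = 1.051 μm/a
zinc: temperature factor f = -0.071·(5.4) = -0.3834
  SO₂ term: 0.0129·107.1^0.44·exp(0.046·52-0.3834) = 0.7517
  Sd branch = 0.0175·Sd^0.57·e^(0.008·RH+0.085·T) = 3.814 μm/a
  sum: 0.7517 + 3.814 → r_corr = 4.565 μm/a
Ordering by μm/a: zinc (4.57) > copper (1.05)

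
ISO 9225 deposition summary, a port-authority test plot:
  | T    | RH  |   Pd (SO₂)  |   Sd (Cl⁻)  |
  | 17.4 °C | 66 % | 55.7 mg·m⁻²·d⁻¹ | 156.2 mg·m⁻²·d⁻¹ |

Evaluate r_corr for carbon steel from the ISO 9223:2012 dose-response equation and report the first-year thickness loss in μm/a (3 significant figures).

r_corr = 77.3 μm/a

carbon steel: f(T) = -0.054·(T−10) [T>10 °C] = -0.3996
  Pd branch = 1.77·Pd^0.52·e^(0.02·RH+f) = 35.94 μm/a
  Cl⁻ term: 0.102·156.2^0.62·exp(0.033·66+0.04·17.4) = 41.39
  r_corr = 35.94 + 41.39 = 77.32 μm/a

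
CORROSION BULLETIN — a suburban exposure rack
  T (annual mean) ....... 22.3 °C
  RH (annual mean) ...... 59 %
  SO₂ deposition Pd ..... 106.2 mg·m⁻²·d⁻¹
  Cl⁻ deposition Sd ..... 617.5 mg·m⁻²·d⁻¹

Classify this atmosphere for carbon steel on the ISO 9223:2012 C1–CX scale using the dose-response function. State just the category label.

carbon steel: f(T) = -0.054·(T−10) [T>10 °C] = -0.6642
  SO₂ term: 1.77·106.2^0.52·exp(0.02·59-0.6642) = 33.54
  Sd branch = 0.102·Sd^0.62·e^(0.033·RH+0.04·T) = 93.7 μm/a
  r_corr = 33.54 + 93.7 = 127.2 μm/a
ISO 9223 Table 2 (carbon steel): 80 < 127 ≤ 200 μm/a ⇒ C5

C5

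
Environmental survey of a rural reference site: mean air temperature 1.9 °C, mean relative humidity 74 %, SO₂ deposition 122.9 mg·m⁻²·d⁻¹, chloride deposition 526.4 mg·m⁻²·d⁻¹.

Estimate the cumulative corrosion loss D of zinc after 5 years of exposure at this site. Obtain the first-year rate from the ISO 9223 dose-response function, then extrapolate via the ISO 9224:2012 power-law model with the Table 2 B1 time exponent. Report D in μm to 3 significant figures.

D(5) = 13.7 μm

zinc: T≤10 °C ⇒ hinge +0.038·(1.9−10) = -0.3078
  Pd branch = 0.0129·Pd^0.44·e^(0.046·RH+f) = 2.369 μm/a
  Cl⁻ term: 0.0175·526.4^0.57·exp(0.008·74+0.085·1.9) = 1.323
  sum: 2.369 + 1.323 → r_corr = 3.692 μm/a
Long-term exponent b (ISO 9224 Table 2, B1) = 0.813
  D(5) = 3.692 × 5^0.813 = 3.692 × 3.701 = 13.66 μm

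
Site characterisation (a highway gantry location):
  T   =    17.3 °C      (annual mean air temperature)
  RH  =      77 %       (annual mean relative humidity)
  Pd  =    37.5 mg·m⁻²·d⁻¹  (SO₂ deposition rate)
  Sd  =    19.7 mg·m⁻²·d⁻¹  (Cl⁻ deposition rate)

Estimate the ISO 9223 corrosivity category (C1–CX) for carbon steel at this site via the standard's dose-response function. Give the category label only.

C4

carbon steel: T>10 °C ⇒ hinge -0.054·(17.3−10) = -0.3942
  sulphur-dioxide contribution → 36.65 μm/a
  chloride contribution → 16.42 μm/a
  ⇒ r_corr(carbon steel) = 53.07 μm/a
53.1 μm/a falls in (50, 80] for carbon steel → category C4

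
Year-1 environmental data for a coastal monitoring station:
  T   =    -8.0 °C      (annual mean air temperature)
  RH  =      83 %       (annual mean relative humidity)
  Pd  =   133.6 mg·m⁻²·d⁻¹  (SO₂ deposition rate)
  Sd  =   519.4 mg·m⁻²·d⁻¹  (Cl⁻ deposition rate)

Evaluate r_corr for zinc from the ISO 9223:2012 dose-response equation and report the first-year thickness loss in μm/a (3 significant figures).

r_corr = 3.16 μm/a

zinc: f(T) = +0.038·(T−10) [T≤10 °C] = -0.6840
  SO₂ term: 0.0129·133.6^0.44·exp(0.046·83-0.6840) = 2.553
  Cl⁻ term: 0.0175·519.4^0.57·exp(0.008·83+0.085·-8.0) = 0.608
  sum: 2.553 + 0.608 → r_corr = 3.161 μm/a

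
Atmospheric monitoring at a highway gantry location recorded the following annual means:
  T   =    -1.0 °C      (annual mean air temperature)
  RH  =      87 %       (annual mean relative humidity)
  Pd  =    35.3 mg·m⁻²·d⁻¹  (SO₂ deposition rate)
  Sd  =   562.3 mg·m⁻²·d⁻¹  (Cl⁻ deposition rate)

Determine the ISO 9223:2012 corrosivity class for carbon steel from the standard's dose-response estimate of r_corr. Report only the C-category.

carbon steel: temperature factor f = +0.150·(-11.0) = -1.6500
  Pd branch = 1.77·Pd^0.52·e^(0.02·RH+f) = 12.36 μm/a
  Sd branch = 0.102·Sd^0.62·e^(0.033·RH+0.04·T) = 87.71 μm/a
  sum: 12.36 + 87.71 → r_corr = 100.1 μm/a
100 μm/a falls in (80, 200] for carbon steel → category C5

C5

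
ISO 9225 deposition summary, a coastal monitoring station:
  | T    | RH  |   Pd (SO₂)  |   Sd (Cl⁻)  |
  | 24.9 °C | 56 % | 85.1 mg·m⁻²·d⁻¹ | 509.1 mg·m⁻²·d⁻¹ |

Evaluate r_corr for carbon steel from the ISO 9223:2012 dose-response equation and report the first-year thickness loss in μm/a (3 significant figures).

r_corr = 108 μm/a

carbon steel: T>10 °C ⇒ hinge -0.054·(24.9−10) = -0.8046
  SO₂ term: 1.77·85.1^0.52·exp(0.02·56-0.8046) = 24.46
  Sd branch = 0.102·Sd^0.62·e^(0.033·RH+0.04·T) = 83.55 μm/a
  r_corr = 24.46 + 83.55 = 108 μm/a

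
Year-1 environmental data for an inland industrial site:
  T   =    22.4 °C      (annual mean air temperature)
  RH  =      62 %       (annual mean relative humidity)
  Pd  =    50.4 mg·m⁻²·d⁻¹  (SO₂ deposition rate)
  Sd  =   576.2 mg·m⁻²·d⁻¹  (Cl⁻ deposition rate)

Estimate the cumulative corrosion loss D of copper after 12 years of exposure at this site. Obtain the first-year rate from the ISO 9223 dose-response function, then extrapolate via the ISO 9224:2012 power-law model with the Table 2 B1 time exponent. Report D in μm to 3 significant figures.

copper: f(T) = -0.080·(T−10) [T>10 °C] = -0.9920
  Pd branch = 0.0053·Pd^0.26·e^(0.059·RH+f) = 0.2112 μm/a
  Sd branch = 0.01025·Sd^0.27·e^(0.036·RH+0.049·T) = 1.593 μm/a
  sum: 0.2112 + 1.593 → r_corr = 1.804 μm/a
Power-law: D(12) = r_corr · 12^0.667
  D(12) = 1.804 × 12^0.667 = 1.804 × 5.246 = 9.463 μm

D(12) = 9.46 μm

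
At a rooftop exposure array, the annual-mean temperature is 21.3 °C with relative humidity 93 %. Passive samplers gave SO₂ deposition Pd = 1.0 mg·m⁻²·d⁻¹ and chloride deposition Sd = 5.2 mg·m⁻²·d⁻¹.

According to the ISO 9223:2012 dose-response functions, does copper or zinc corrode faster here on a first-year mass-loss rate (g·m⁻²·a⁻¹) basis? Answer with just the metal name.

copper: f(T) = -0.080·(T−10) [T>10 °C] = -0.9040
  Pd branch = 0.0053·Pd^0.26·e^(0.059·RH+f) = 0.5184 μm/a
  Cl⁻ term: 0.01025·5.2^0.27·exp(0.036·93+0.049·21.3) = 1.292
  r_corr = 0.5184 + 1.292 = 1.811 μm/a
  mass loss = 1.811 μm/a × 8.96 g/cm³ = 16.22 g·m⁻²·a⁻¹
zinc: T>10 °C ⇒ hinge -0.071·(21.3−10) = -0.8023
  SO₂ term: 0.0129·1.0^0.44·exp(0.046·93-0.8023) = 0.4169
  Sd branch = 0.0175·Sd^0.57·e^(0.008·RH+0.085·T) = 0.5762 μm/a
  r_corr = 0.4169 + 0.5762 = 0.9931 μm/a
  mass loss = 0.9931 μm/a × 7.14 g/cm³ = 7.091 g·m⁻²·a⁻¹
Ordering by g·m⁻²·a⁻¹: copper (16.2) > zinc (7.09)

copper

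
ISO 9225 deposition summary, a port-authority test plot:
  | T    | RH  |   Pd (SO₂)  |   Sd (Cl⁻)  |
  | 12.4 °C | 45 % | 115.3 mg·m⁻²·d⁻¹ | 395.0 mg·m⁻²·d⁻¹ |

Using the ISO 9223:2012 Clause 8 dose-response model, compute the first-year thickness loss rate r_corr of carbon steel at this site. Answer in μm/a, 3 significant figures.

r_corr = 75.3 μm/a

carbon steel: temperature factor f = -0.054·(2.4) = -0.1296
  sulphur-dioxide contribution → 45.15 μm/a
  chloride contribution → 30.12 μm/a
  ⇒ r_corr(carbon steel) = 75.27 μm/a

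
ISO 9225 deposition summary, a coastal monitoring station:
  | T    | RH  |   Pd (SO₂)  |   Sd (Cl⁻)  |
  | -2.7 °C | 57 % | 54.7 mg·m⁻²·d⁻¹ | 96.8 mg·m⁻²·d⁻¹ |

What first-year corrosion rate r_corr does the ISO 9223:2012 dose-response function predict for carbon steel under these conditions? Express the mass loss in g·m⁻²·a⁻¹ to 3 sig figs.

carbon steel: temperature factor f = +0.150·(-12.7) = -1.9050
  sulphur-dioxide contribution → 6.599 μm/a
  chloride contribution → 10.23 μm/a
  total first-year rate 16.83 μm/a
Convert to mass loss: 16.83 μm/a × 7.85 g/cm³ = 132.1 g·m⁻²·a⁻¹

r_corr = 132 g·m⁻²·a⁻¹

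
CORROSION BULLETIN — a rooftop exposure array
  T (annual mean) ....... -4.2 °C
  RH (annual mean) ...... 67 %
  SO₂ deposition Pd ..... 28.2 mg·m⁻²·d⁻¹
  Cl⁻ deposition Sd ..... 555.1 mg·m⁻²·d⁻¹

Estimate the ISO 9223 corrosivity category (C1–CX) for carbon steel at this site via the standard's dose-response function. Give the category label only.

C3

carbon steel: f(T) = +0.150·(T−10) [T≤10 °C] = -2.1300
  Pd branch = 1.77·Pd^0.52·e^(0.02·RH+f) = 4.56 μm/a
  Cl⁻ term: 0.102·555.1^0.62·exp(0.033·67+0.04·-4.2) = 39.57
  sum: 4.56 + 39.57 → r_corr = 44.13 μm/a
Category bounds: 25…50 μm/a bracket r_corr ⇒ C3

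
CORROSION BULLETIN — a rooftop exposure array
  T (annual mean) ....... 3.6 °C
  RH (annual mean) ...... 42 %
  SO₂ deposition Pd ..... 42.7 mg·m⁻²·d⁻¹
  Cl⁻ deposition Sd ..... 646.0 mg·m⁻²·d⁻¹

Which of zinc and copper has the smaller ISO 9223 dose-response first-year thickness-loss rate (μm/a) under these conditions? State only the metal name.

zinc: f(T) = +0.038·(T−10) [T≤10 °C] = -0.2432
  Pd branch = 0.0129·Pd^0.44·e^(0.046·RH+f) = 0.3643 μm/a
  Cl⁻ term: 0.0175·646.0^0.57·exp(0.008·42+0.085·3.6) = 1.329
  sum: 0.3643 + 1.329 → r_corr = 1.694 μm/a
copper: T≤10 °C ⇒ hinge +0.126·(3.6−10) = -0.8064
  SO₂ term: 0.0053·42.7^0.26·exp(0.059·42-0.8064) = 0.07484
  Sd branch = 0.01025·Sd^0.27·e^(0.036·RH+0.049·T) = 0.3182 μm/a
  sum: 0.07484 + 0.3182 → r_corr = 0.3931 μm/a
Ordering by μm/a: zinc (1.69) > copper (0.393)

copper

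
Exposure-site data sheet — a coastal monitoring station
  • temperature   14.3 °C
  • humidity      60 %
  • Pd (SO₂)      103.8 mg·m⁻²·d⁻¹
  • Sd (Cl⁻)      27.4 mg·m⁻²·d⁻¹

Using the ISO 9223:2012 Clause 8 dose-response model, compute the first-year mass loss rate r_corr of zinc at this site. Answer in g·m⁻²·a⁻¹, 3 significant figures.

zinc: T>10 °C ⇒ hinge -0.071·(14.3−10) = -0.3053
  sulphur-dioxide contribution → 1.158 μm/a
  chloride contribution → 0.6294 μm/a
  total first-year rate 1.788 μm/a
Convert to mass loss: 1.788 μm/a × 7.14 g/cm³ = 12.76 g·m⁻²·a⁻¹

r_corr = 12.8 g·m⁻²·a⁻¹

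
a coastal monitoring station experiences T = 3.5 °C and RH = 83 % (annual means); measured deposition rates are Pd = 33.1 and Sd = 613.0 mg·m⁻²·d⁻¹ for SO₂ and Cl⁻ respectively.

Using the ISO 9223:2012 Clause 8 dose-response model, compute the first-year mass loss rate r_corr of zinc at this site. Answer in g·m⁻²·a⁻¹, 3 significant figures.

r_corr = 28.0 g·m⁻²·a⁻¹

zinc: T≤10 °C ⇒ hinge +0.038·(3.5−10) = -0.2470
  sulphur-dioxide contribution → 2.139 μm/a
  chloride contribution → 1.776 μm/a
  total first-year rate 3.915 μm/a
Convert to mass loss: 3.915 μm/a × 7.14 g/cm³ = 27.95 g·m⁻²·a⁻¹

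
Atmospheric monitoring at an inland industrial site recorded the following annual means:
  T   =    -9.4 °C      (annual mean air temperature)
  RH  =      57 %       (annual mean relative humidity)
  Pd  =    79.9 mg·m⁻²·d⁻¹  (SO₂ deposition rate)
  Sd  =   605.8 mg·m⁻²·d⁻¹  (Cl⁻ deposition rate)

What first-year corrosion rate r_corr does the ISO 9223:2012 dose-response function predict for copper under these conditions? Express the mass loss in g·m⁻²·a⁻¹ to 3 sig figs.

copper: T≤10 °C ⇒ hinge +0.126·(-9.4−10) = -2.4444
  sulphur-dioxide contribution → 0.04148 μm/a
  chloride contribution → 0.2839 μm/a
  total first-year rate 0.3253 μm/a
Convert to mass loss: 0.3253 μm/a × 8.96 g/cm³ = 2.915 g·m⁻²·a⁻¹

r_corr = 2.91 g·m⁻²·a⁻¹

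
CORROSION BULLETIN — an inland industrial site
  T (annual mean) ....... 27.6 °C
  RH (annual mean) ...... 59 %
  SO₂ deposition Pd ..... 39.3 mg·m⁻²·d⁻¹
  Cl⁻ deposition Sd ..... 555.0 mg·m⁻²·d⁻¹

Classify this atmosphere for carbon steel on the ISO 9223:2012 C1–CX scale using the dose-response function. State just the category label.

C5

carbon steel: T>10 °C ⇒ hinge -0.054·(27.6−10) = -0.9504
  Pd branch = 1.77·Pd^0.52·e^(0.02·RH+f) = 15.02 μm/a
  Sd branch = 0.102·Sd^0.62·e^(0.033·RH+0.04·T) = 108.4 μm/a
  sum: 15.02 + 108.4 → r_corr = 123.4 μm/a
Category bounds: 80…200 μm/a bracket r_corr ⇒ C5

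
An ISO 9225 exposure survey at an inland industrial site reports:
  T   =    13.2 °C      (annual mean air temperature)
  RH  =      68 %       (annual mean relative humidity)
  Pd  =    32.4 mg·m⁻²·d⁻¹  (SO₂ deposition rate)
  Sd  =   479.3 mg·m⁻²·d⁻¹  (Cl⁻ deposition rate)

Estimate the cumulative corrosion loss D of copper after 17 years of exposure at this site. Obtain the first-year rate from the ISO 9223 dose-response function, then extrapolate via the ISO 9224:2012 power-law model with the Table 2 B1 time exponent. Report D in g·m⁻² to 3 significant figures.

D(17) = 104 g·m⁻²

copper: f(T) = -0.080·(T−10) [T>10 °C] = -0.2560
  sulphur-dioxide contribution → 0.5601 μm/a
  chloride contribution → 1.198 μm/a
  total first-year rate 1.758 μm/a
ISO 9224: D(t) = r_corr · t^b with b = 0.667 (copper, B1)
  D(17) = 1.758 × 17^0.667 = 1.758 × 6.618 = 11.64 μm
  Mass loss = 11.64 μm × 8.96 g/cm³ = 104.3 g·m⁻²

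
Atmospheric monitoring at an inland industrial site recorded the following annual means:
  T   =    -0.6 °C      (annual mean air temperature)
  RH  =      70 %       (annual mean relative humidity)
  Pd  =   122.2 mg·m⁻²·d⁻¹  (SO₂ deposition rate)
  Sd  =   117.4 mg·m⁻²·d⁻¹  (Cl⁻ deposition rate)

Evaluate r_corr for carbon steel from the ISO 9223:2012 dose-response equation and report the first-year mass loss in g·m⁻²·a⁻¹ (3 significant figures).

carbon steel: T≤10 °C ⇒ hinge +0.150·(-0.6−10) = -1.5900
  SO₂ term: 1.77·122.2^0.52·exp(0.02·70-1.5900) = 17.81
  Sd branch = 0.102·Sd^0.62·e^(0.033·RH+0.04·T) = 19.26 μm/a
  sum: 17.81 + 19.26 → r_corr = 37.07 μm/a
Convert to mass loss: 37.07 μm/a × 7.85 g/cm³ = 291 g·m⁻²·a⁻¹

r_corr = 291 g·m⁻²·a⁻¹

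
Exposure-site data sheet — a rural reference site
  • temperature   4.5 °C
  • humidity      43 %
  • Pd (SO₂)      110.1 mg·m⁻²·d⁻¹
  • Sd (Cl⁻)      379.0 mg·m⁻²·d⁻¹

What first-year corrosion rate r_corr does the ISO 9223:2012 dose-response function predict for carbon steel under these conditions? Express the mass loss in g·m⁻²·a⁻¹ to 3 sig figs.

carbon steel: temperature factor f = +0.150·(-5.5) = -0.8250
  Pd branch = 1.77·Pd^0.52·e^(0.02·RH+f) = 21.13 μm/a
  Cl⁻ term: 0.102·379.0^0.62·exp(0.033·43+0.04·4.5) = 20.04
  r_corr = 21.13 + 20.04 = 41.17 μm/a
Convert to mass loss: 41.17 μm/a × 7.85 g/cm³ = 323.1 g·m⁻²·a⁻¹

r_corr = 323 g·m⁻²·a⁻¹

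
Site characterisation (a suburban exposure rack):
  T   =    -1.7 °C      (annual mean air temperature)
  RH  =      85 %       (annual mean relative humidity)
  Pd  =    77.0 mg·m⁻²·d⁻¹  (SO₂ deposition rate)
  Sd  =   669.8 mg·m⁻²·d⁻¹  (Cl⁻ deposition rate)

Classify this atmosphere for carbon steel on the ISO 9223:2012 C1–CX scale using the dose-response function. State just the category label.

C5

carbon steel: f(T) = +0.150·(T−10) [T≤10 °C] = -1.7550
  sulphur-dioxide contribution → 16.03 μm/a
  chloride contribution → 88.99 μm/a
  total first-year rate 105 μm/a
Category bounds: 80…200 μm/a bracket r_corr ⇒ C5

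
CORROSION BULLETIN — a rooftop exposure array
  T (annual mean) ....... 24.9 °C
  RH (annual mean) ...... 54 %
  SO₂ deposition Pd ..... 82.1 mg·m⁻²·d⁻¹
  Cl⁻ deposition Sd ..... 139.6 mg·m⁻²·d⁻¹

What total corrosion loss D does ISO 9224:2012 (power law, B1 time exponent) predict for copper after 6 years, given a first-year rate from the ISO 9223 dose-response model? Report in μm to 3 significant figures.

copper: T>10 °C ⇒ hinge -0.080·(24.9−10) = -1.1920
  SO₂ term: 0.0053·82.1^0.26·exp(0.059·54-1.1920) = 0.1225
  Sd branch = 0.01025·Sd^0.27·e^(0.036·RH+0.049·T) = 0.9204 μm/a
  r_corr = 0.1225 + 0.9204 = 1.043 μm/a
Long-term exponent b (ISO 9224 Table 2, B1) = 0.667
  D(6) = 1.043 × 6^0.667 = 1.043 × 3.304 = 3.446 μm

D(6) = 3.45 μm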